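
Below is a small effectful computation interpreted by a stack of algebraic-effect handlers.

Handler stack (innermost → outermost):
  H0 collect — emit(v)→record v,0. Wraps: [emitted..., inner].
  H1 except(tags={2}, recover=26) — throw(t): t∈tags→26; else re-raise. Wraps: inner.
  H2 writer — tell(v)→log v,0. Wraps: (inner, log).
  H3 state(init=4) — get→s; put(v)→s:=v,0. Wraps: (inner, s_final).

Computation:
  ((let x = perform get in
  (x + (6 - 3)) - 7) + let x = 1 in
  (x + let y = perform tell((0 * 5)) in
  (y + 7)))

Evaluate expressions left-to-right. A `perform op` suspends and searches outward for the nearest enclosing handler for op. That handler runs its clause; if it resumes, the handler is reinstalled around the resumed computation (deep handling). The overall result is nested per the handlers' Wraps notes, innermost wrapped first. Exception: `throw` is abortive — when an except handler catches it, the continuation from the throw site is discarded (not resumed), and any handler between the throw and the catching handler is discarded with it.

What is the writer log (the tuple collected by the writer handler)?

Answer: (0)

Evaluation trace:
get @ H3 ⇒ 4
tell(0) @ H2 ⇒ log+=0
H0 returns [8]
H1 returns [8]
H2 returns ([8], (0))
H3 returns (([8], (0)), 4)
= (([8], (0)), 4)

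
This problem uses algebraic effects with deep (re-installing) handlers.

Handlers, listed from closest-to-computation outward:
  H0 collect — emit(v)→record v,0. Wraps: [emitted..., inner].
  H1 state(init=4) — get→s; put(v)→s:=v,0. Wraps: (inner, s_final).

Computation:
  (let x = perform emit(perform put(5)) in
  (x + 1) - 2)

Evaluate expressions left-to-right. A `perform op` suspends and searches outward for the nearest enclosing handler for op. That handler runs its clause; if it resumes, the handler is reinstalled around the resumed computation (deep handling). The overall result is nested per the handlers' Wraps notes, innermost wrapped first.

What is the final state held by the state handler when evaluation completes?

Evaluation trace:
put(5) @ H1 ⇒ s:=5
emit(0) @ H0 ⇒ out+=0
H0 returns [0, -1]
H1 returns ([0, -1], 5)
= ([0, -1], 5)

Answer: 5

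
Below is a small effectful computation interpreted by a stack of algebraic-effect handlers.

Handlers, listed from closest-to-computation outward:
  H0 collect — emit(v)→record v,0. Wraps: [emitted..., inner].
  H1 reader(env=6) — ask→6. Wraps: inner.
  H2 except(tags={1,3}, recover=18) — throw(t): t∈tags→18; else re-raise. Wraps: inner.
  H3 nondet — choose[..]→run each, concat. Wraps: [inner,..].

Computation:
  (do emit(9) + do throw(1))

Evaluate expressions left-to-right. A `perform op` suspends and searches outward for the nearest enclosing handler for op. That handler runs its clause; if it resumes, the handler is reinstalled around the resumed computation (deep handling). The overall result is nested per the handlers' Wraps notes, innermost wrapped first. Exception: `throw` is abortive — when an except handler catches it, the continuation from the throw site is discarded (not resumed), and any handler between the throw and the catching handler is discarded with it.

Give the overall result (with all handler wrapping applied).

Step-by-step:
emit(9) @ H0 ⇒ out+=9
throw(1) @ H2 caught ⇒ 18
H3 returns [18]
= [18]

Answer: [18]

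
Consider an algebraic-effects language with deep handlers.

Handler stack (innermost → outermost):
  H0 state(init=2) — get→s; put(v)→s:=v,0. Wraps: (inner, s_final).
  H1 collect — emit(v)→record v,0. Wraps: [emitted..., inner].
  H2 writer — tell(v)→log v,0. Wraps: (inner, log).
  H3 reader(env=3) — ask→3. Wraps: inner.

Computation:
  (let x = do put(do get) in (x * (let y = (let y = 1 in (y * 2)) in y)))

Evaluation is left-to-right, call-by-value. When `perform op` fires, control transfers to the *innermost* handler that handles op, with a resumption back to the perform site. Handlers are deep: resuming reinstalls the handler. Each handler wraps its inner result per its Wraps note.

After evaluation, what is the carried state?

Working:
get @ H0 ⇒ 2
put(2) @ H0 ⇒ s:=2
H0 returns (0, 2)
H1 returns [(0, 2)]
H2 returns ([(0, 2)], ())
H3 returns ([(0, 2)], ())
= ([(0, 2)], ())

Answer: 2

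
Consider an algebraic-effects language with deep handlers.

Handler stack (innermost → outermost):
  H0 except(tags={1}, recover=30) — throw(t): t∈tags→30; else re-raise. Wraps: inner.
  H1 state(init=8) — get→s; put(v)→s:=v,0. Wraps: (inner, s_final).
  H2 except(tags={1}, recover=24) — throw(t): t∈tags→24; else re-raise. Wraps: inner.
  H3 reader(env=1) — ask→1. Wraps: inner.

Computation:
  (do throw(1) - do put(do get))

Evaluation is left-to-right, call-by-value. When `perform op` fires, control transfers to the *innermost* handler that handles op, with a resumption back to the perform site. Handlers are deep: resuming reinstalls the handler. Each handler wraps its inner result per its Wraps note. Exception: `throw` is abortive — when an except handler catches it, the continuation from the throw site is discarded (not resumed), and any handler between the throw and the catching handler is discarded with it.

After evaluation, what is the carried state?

Answer: 8

Step-by-step:
throw(1) @ H0 caught ⇒ 30
H1 returns (30, 8)
H2 returns (30, 8)
H3 returns (30, 8)
= (30, 8)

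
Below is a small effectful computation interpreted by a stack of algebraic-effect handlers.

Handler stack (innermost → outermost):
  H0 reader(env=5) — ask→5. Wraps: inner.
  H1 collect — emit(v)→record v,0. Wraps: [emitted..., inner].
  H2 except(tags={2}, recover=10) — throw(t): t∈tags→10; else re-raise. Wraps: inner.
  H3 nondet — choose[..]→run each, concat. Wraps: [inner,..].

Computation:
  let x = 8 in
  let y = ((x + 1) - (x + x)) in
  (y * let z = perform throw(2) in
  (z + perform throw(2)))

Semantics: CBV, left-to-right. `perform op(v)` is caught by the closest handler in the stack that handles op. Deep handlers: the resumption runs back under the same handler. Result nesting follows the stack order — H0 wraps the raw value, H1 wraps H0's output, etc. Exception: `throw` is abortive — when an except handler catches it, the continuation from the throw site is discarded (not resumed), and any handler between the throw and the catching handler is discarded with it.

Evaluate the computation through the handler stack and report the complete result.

Answer: [10]

Working:
throw(2) @ H2 caught ⇒ 10
H3 returns [10]
= [10]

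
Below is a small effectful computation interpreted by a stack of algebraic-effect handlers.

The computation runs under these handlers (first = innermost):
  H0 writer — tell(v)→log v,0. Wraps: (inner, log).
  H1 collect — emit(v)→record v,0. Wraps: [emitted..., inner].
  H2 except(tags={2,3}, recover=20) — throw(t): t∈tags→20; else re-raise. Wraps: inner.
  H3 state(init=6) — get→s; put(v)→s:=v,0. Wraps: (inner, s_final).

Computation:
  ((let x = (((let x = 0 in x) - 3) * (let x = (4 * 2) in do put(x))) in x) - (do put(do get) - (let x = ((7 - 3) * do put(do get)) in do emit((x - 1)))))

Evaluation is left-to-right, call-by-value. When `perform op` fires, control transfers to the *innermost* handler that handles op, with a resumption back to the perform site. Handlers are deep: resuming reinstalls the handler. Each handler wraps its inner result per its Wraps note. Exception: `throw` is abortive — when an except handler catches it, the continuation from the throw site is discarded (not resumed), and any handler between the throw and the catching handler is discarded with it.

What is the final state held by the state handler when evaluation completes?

Answer: 8

Working:
put(8) @ H3 ⇒ s:=8
get @ H3 ⇒ 8
put(8) @ H3 ⇒ s:=8
get @ H3 ⇒ 8
put(8) @ H3 ⇒ s:=8
emit(-1) @ H1 ⇒ out+=-1
H0 returns (0, ())
H1 returns [-1, (0, ())]
H2 returns [-1, (0, ())]
H3 returns ([-1, (0, ())], 8)
= ([-1, (0, ())], 8)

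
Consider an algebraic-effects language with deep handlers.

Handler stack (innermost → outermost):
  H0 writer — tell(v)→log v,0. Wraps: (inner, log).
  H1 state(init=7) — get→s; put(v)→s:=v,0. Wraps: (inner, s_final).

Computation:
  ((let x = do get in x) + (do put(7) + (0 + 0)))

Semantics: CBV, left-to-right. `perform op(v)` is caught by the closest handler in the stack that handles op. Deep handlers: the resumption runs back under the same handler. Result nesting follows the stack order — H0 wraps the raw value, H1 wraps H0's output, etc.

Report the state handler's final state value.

Evaluation trace:
get @ H1 ⇒ 7
put(7) @ H1 ⇒ s:=7
H0 returns (7, ())
H1 returns ((7, ()), 7)
= ((7, ()), 7)

Answer: 7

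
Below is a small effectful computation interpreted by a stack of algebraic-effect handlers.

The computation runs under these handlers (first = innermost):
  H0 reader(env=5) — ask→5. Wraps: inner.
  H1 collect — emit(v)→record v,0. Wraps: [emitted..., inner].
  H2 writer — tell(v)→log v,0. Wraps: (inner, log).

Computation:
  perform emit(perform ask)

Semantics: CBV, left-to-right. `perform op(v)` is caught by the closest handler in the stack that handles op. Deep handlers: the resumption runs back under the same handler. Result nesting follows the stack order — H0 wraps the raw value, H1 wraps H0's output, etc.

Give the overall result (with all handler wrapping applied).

Answer: ([5, 0], ())

Working:
ask @ H0 ⇒ 5
emit(5) @ H1 ⇒ out+=5
H0 returns 0
H1 returns [5, 0]
H2 returns ([5, 0], ())
= ([5, 0], ())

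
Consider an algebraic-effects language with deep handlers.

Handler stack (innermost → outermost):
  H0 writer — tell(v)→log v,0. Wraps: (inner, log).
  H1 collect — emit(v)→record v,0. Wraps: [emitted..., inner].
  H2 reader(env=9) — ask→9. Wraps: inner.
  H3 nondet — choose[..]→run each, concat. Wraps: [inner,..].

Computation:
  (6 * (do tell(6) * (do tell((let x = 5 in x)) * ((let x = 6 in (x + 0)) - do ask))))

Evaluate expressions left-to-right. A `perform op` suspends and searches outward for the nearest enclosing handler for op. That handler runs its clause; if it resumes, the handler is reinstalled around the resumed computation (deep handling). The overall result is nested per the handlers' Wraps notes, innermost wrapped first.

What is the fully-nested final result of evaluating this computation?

Working:
tell(6) @ H0 ⇒ log+=6
tell(5) @ H0 ⇒ log+=5
ask @ H2 ⇒ 9
H0 returns (0, (6, 5))
H1 returns [(0, (6, 5))]
H2 returns [(0, (6, 5))]
H3 returns [[(0, (6, 5))]]
= [[(0, (6, 5))]]

Answer: [[(0, (6, 5))]]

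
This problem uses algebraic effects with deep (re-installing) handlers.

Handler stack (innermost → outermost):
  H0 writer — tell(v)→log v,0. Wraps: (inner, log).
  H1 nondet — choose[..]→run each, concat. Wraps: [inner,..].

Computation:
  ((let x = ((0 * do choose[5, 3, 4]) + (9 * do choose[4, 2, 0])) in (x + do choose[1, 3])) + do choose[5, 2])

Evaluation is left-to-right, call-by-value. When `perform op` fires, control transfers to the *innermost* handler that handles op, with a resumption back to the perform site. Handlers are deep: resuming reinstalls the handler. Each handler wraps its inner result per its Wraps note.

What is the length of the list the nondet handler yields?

Step-by-step:
choose[5, 3, 4] @ H1
  branch[0] choose=5:
    choose[4, 2, 0] @ H1
      branch[0] choose=4:
        choose[1, 3] @ H1
          branch[0] choose=1:
            choose[5, 2] @ H1
              branch[0] choose=5:
                H0 returns (42, ())
                H1 returns [(42, ())]
              branch[1] choose=2:
                H0 returns (39, ())
                H1 returns [(39, ())]
          branch[1] choose=3:
            choose[5, 2] @ H1
              branch[0] choose=5:
                H0 returns (44, ())
                H1 returns [(44, ())]
              branch[1] choose=2:
                H0 returns (41, ())
                H1 returns [(41, ())]
      branch[1] choose=2:
        choose[1, 3] @ H1
          branch[0] choose=1:
            choose[5, 2] @ H1
              branch[0] choose=5:
                H0 returns (24, ())
                H1 returns [(24, ())]
              branch[1] choose=2:
                H0 returns (21, ())
                H1 returns [(21, ())]
          branch[1] choose=3:
            choose[5, 2] @ H1
              branch[0] choose=5:
                H0 returns (26, ())
                H1 returns [(26, ())]
              branch[1] choose=2:
                H0 returns (23, ())
                H1 returns [(23, ())]
      branch[2] choose=0:
        choose[1, 3] @ H1
          branch[0] choose=1:
            choose[5, 2] @ H1
              branch[0] choose=5:
                H0 returns (6, ())
                H1 returns [(6, ())]
              branch[1] choose=2:
                H0 returns (3, ())
                H1 returns [(3, ())]
          branch[1] choose=3:
            choose[5, 2] @ H1
              branch[0] choose=5:
                H0 returns (8, ())
                H1 returns [(8, ())]
              branch[1] choose=2:
                H0 returns (5, ())
                H1 returns [(5, ())]
  branch[1] choose=3:
    choose[4, 2, 0] @ H1
      branch[0] choose=4:
        choose[1, 3] @ H1
          branch[0] choose=1:
            choose[5, 2] @ H1
              branch[0] choose=5:
                H0 returns (42, ())
                H1 returns [(42, ())]
              branch[1] choose=2:
                H0 returns (39, ())
                H1 returns [(39, ())]
          branch[1] choose=3:
            choose[5, 2] @ H1
              branch[0] choose=5:
                H0 returns (44, ())
                H1 returns [(44, ())]
              branch[1] choose=2:
                H0 returns (41, ())
                H1 returns [(41, ())]
      branch[1] choose=2:
        choose[1, 3] @ H1
          branch[0] choose=1:
            choose[5, 2] @ H1
              branch[0] choose=5:
                H0 returns (24, ())
                H1 returns [(24, ())]
              branch[1] choose=2:
                H0 returns (21, ())
                H1 returns [(21, ())]
          branch[1] choose=3:
            choose[5, 2] @ H1
              branch[0] choose=5:
                H0 returns (26, ())
                H1 returns [(26, ())]
              branch[1] choose=2:
                H0 returns (23, ())
                H1 returns [(23, ())]
      branch[2] choose=0:
        choose[1, 3] @ H1
          branch[0] choose=1:
            choose[5, 2] @ H1
              branch[0] choose=5:
                H0 returns (6, ())
                H1 returns [(6, ())]
              branch[1] choose=2:
                H0 returns (3, ())
                H1 returns [(3, ())]
          branch[1] choose=3:
            choose[5, 2] @ H1
              branch[0] choose=5:
                H0 returns (8, ())
                H1 returns [(8, ())]
              branch[1] choose=2:
                H0 returns (5, ())
                H1 returns [(5, ())]
  branch[2] choose=4:
    choose[4, 2, 0] @ H1
      branch[0] choose=4:
        choose[1, 3] @ H1
          branch[0] choose=1:
            choose[5, 2] @ H1
              branch[0] choose=5:
                H0 returns (42, ())
                H1 returns [(42, ())]
              branch[1] choose=2:
                H0 returns (39, ())
                H1 returns [(39, ())]
          branch[1] choose=3:
            choose[5, 2] @ H1
              branch[0] choose=5:
                H0 returns (44, ())
                H1 returns [(44, ())]
              branch[1] choose=2:
                H0 returns (41, ())
                H1 returns [(41, ())]
      branch[1] choose=2:
        choose[1, 3] @ H1
          branch[0] choose=1:
            choose[5, 2] @ H1
              branch[0] choose=5:
                H0 returns (24, ())
                H1 returns [(24, ())]
              branch[1] choose=2:
                H0 returns (21, ())
                H1 returns [(21, ())]
          branch[1] choose=3:
            choose[5, 2] @ H1
              branch[0] choose=5:
                H0 returns (26, ())
                H1 returns [(26, ())]
              branch[1] choose=2:
                H0 returns (23, ())
                H1 returns [(23, ())]
      branch[2] choose=0:
        choose[1, 3] @ H1
          branch[0] choose=1:
            choose[5, 2] @ H1
              branch[0] choose=5:
                H0 returns (6, ())
                H1 returns [(6, ())]
              branch[1] choose=2:
                H0 returns (3, ())
                H1 returns [(3, ())]
          branch[1] choose=3:
            choose[5, 2] @ H1
              branch[0] choose=5:
                H0 returns (8, ())
                H1 returns [(8, ())]
              branch[1] choose=2:
                H0 returns (5, ())
                H1 returns [(5, ())]
= [(42, ()), (39, ()), (44, ()), (41, ()), (24, ()), (21, ()), (26, ()), (23, ()), (6, ()), (3, ()), (8, ()), (5, ()), (42, ()), (39, ()), (44, ()), (41, ()), (24, ()), (21, ()), (26, ()), (23, ()), (6, ()), (3, ()), (8, ()), (5, ()), (42, ()), (39, ()), (44, ()), (41, ()), (24, ()), (21, ()), (26, ()), (23, ()), (6, ()), (3, ()), (8, ()), (5, ())]

Answer: 36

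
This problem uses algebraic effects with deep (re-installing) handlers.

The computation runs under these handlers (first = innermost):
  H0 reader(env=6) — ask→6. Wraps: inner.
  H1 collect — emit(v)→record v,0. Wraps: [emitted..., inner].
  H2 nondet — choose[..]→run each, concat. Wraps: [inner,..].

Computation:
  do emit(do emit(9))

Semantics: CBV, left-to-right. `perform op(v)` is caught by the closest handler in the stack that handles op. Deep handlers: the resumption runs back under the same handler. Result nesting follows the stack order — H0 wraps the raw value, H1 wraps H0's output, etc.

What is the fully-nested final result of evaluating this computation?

Step-by-step:
emit(9) @ H1 ⇒ out+=9
emit(0) @ H1 ⇒ out+=0
H0 returns 0
H1 returns [9, 0, 0]
H2 returns [[9, 0, 0]]
= [[9, 0, 0]]

Answer: [[9, 0, 0]]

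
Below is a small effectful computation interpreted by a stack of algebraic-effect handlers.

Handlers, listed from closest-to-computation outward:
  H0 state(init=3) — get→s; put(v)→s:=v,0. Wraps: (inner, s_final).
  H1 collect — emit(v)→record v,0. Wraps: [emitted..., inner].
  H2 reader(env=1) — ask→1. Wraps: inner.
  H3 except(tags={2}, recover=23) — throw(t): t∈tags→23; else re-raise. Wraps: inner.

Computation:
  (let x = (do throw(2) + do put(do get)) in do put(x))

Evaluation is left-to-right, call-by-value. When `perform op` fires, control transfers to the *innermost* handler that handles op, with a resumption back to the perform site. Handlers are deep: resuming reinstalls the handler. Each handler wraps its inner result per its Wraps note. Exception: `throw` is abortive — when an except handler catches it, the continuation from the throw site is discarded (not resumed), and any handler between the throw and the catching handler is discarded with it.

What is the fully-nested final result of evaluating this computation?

Step-by-step:
throw(2) @ H3 caught ⇒ 23
= 23

Answer: 23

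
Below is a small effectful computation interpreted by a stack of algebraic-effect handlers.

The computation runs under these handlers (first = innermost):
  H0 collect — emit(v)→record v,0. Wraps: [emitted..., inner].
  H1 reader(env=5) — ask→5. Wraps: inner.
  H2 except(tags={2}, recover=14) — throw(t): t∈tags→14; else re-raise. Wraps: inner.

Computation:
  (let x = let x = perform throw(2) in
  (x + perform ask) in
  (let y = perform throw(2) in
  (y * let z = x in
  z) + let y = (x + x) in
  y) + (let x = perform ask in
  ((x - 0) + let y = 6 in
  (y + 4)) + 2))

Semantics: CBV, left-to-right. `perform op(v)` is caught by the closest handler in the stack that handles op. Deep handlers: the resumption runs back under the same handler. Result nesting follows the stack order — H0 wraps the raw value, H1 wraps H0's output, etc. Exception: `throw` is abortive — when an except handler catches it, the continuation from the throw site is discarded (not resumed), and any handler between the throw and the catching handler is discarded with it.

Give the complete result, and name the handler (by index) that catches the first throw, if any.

Working:
throw(2) @ H2 caught ⇒ 14
= 14

Answer: 14 ; first throw caught by: H2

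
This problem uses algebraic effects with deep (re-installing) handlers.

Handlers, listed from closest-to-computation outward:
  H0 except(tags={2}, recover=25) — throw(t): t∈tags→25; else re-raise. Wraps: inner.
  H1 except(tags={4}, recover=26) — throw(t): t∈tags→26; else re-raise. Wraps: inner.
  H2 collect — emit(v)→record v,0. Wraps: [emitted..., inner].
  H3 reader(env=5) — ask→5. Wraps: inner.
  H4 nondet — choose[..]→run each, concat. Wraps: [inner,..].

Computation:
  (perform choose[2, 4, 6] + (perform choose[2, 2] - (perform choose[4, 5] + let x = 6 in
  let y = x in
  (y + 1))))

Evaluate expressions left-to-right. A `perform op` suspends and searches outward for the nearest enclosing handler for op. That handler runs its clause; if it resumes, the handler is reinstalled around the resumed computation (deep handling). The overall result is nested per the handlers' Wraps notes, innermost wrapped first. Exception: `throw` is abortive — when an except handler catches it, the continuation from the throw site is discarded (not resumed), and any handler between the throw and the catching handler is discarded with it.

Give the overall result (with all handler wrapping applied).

Answer: [[-7], [-8], [-7], [-8], [-5], [-6], [-5], [-6], [-3], [-4], [-3], [-4]]

Step-by-step:
choose[2, 4, 6] @ H4
  branch[0] choose=2:
    choose[2, 2] @ H4
      branch[0] choose=2:
        choose[4, 5] @ H4
          branch[0] choose=4:
            H0 returns -7
            H1 returns -7
            H2 returns [-7]
            H3 returns [-7]
            H4 returns [[-7]]
          branch[1] choose=5:
            H0 returns -8
            H1 returns -8
            H2 returns [-8]
            H3 returns [-8]
            H4 returns [[-8]]
      branch[1] choose=2:
        choose[4, 5] @ H4
          branch[0] choose=4:
            H0 returns -7
            H1 returns -7
            H2 returns [-7]
            H3 returns [-7]
            H4 returns [[-7]]
          branch[1] choose=5:
            H0 returns -8
            H1 returns -8
            H2 returns [-8]
            H3 returns [-8]
            H4 returns [[-8]]
  branch[1] choose=4:
    choose[2, 2] @ H4
      branch[0] choose=2:
        choose[4, 5] @ H4
          branch[0] choose=4:
            H0 returns -5
            H1 returns -5
            H2 returns [-5]
            H3 returns [-5]
            H4 returns [[-5]]
          branch[1] choose=5:
            H0 returns -6
            H1 returns -6
            H2 returns [-6]
            H3 returns [-6]
            H4 returns [[-6]]
      branch[1] choose=2:
        choose[4, 5] @ H4
          branch[0] choose=4:
            H0 returns -5
            H1 returns -5
            H2 returns [-5]
            H3 returns [-5]
            H4 returns [[-5]]
          branch[1] choose=5:
            H0 returns -6
            H1 returns -6
            H2 returns [-6]
            H3 returns [-6]
            H4 returns [[-6]]
  branch[2] choose=6:
    choose[2, 2] @ H4
      branch[0] choose=2:
        choose[4, 5] @ H4
          branch[0] choose=4:
            H0 returns -3
            H1 returns -3
            H2 returns [-3]
            H3 returns [-3]
            H4 returns [[-3]]
          branch[1] choose=5:
            H0 returns -4
            H1 returns -4
            H2 returns [-4]
            H3 returns [-4]
            H4 returns [[-4]]
      branch[1] choose=2:
        choose[4, 5] @ H4
          branch[0] choose=4:
            H0 returns -3
            H1 returns -3
            H2 returns [-3]
            H3 returns [-3]
            H4 returns [[-3]]
          branch[1] choose=5:
            H0 returns -4
            H1 returns -4
            H2 returns [-4]
            H3 returns [-4]
            H4 returns [[-4]]
= [[-7], [-8], [-7], [-8], [-5], [-6], [-5], [-6], [-3], [-4], [-3], [-4]]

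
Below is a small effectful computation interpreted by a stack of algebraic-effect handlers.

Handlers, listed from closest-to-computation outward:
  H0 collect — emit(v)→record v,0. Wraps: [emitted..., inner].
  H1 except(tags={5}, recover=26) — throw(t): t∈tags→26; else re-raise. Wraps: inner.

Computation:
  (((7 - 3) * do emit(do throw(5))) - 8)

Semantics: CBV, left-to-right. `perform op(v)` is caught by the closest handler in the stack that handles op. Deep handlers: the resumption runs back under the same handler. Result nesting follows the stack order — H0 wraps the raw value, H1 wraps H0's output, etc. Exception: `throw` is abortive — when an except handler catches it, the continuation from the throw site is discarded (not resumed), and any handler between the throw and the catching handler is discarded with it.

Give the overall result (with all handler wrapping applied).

Working:
throw(5) @ H1 caught ⇒ 26
= 26

Answer: 26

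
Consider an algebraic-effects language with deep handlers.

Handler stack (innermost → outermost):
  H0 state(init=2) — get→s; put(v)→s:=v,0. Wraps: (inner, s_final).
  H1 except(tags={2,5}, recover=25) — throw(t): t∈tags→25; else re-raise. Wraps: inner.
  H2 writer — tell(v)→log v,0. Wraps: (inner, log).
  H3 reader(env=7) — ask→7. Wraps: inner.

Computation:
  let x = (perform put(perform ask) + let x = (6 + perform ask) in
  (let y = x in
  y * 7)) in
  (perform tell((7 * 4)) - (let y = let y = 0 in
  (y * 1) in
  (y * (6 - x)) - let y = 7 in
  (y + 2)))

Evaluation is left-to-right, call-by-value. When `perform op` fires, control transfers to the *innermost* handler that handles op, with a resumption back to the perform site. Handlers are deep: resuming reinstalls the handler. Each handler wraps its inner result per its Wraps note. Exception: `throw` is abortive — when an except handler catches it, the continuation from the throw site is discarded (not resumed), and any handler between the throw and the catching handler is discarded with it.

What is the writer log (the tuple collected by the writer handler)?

Evaluation trace:
ask @ H3 ⇒ 7
put(7) @ H0 ⇒ s:=7
ask @ H3 ⇒ 7
tell(28) @ H2 ⇒ log+=28
H0 returns (9, 7)
H1 returns (9, 7)
H2 returns ((9, 7), (28))
H3 returns ((9, 7), (28))
= ((9, 7), (28))

Answer: (28)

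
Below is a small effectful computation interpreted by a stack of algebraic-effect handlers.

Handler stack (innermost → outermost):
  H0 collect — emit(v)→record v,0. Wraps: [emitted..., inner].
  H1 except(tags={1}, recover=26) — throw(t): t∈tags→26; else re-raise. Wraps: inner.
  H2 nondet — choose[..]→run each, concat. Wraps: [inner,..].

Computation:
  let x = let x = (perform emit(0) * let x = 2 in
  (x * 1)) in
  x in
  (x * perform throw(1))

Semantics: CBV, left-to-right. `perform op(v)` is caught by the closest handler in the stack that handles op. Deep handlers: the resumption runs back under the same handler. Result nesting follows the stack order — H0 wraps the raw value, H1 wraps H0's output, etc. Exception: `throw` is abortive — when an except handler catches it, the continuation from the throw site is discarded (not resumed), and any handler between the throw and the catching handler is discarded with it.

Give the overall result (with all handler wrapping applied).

Answer: [26]

Step-by-step:
emit(0) @ H0 ⇒ out+=0
throw(1) @ H1 caught ⇒ 26
H2 returns [26]
= [26]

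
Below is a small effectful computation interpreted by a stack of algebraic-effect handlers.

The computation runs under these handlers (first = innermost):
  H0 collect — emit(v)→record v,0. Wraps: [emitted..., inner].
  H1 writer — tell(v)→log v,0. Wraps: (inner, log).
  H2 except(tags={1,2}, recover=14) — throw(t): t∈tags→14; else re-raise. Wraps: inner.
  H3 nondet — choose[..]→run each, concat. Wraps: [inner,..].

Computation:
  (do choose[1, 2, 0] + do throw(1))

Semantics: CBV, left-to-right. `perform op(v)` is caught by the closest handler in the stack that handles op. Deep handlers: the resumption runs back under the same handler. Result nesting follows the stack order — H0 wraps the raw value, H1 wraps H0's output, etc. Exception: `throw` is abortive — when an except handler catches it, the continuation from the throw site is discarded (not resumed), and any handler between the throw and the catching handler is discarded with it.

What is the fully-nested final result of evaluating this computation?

Working:
choose[1, 2, 0] @ H3
  branch[0] choose=1:
    throw(1) @ H2 caught ⇒ 14
    H3 returns [14]
  branch[1] choose=2:
    throw(1) @ H2 caught ⇒ 14
    H3 returns [14]
  branch[2] choose=0:
    throw(1) @ H2 caught ⇒ 14
    H3 returns [14]
= [14, 14, 14]

Answer: [14, 14, 14]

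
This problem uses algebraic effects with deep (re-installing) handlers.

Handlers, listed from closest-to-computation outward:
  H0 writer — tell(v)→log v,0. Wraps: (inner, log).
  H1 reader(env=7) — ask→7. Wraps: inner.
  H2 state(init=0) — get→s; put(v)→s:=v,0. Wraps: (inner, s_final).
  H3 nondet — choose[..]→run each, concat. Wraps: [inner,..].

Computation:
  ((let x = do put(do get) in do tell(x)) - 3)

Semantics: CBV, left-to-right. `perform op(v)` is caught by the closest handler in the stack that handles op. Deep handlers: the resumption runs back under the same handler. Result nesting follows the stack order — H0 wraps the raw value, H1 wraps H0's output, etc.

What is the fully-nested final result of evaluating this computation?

Step-by-step:
get @ H2 ⇒ 0
put(0) @ H2 ⇒ s:=0
tell(0) @ H0 ⇒ log+=0
H0 returns (-3, (0))
H1 returns (-3, (0))
H2 returns ((-3, (0)), 0)
H3 returns [((-3, (0)), 0)]
= [((-3, (0)), 0)]

Answer: [((-3, (0)), 0)]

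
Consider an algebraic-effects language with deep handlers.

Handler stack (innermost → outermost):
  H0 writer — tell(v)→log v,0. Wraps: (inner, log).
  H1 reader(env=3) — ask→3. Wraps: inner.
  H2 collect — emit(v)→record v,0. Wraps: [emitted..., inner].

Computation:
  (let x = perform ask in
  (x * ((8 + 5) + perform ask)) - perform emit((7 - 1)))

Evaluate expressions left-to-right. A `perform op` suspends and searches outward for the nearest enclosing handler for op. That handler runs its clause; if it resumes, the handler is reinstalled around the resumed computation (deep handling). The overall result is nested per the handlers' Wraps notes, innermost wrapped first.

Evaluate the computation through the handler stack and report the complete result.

Step-by-step:
ask @ H1 ⇒ 3
ask @ H1 ⇒ 3
emit(6) @ H2 ⇒ out+=6
H0 returns (48, ())
H1 returns (48, ())
H2 returns [6, (48, ())]
= [6, (48, ())]

Answer: [6, (48, ())]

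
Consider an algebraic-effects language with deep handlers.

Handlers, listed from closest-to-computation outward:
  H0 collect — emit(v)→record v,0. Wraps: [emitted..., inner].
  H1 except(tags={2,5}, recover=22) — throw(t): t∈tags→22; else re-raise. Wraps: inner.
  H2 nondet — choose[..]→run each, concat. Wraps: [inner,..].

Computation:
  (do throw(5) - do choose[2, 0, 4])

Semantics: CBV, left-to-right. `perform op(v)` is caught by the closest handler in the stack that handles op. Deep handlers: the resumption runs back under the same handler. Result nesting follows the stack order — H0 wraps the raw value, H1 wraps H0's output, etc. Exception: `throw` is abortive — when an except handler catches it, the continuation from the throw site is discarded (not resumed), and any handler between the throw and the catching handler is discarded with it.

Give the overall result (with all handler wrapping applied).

Answer: [22]

Evaluation trace:
throw(5) @ H1 caught ⇒ 22
H2 returns [22]
= [22]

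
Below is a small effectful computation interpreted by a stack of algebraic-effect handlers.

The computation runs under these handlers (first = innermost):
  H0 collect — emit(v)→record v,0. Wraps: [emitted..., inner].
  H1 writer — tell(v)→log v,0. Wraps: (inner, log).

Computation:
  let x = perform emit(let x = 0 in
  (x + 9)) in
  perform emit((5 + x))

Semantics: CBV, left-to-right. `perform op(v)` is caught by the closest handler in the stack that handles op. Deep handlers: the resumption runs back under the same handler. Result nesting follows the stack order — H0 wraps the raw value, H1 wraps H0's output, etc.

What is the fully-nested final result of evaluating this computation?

Step-by-step:
emit(9) @ H0 ⇒ out+=9
emit(5) @ H0 ⇒ out+=5
H0 returns [9, 5, 0]
H1 returns ([9, 5, 0], ())
= ([9, 5, 0], ())

Answer: ([9, 5, 0], ())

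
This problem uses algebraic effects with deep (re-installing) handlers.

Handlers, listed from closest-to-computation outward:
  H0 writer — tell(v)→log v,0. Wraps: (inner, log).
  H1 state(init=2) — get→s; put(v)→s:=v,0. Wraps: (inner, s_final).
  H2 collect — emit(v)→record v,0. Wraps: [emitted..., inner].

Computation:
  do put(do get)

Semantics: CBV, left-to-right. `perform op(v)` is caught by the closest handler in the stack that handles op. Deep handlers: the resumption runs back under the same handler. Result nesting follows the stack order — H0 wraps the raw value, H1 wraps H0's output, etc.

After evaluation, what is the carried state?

Answer: 2

Step-by-step:
get @ H1 ⇒ 2
put(2) @ H1 ⇒ s:=2
H0 returns (0, ())
H1 returns ((0, ()), 2)
H2 returns [((0, ()), 2)]
= [((0, ()), 2)]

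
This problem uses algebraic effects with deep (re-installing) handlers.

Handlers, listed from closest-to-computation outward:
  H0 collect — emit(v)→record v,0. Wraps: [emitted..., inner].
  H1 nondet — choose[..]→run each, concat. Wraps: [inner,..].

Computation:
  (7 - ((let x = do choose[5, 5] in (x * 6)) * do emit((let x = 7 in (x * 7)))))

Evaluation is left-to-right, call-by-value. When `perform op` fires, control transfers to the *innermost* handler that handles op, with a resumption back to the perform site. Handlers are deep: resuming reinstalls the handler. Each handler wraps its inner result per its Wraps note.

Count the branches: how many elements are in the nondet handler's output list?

Step-by-step:
choose[5, 5] @ H1
  branch[0] choose=5:
    emit(49) @ H0 ⇒ out+=49
    H0 returns [49, 7]
    H1 returns [[49, 7]]
  branch[1] choose=5:
    emit(49) @ H0 ⇒ out+=49
    H0 returns [49, 7]
    H1 returns [[49, 7]]
= [[49, 7], [49, 7]]

Answer: 2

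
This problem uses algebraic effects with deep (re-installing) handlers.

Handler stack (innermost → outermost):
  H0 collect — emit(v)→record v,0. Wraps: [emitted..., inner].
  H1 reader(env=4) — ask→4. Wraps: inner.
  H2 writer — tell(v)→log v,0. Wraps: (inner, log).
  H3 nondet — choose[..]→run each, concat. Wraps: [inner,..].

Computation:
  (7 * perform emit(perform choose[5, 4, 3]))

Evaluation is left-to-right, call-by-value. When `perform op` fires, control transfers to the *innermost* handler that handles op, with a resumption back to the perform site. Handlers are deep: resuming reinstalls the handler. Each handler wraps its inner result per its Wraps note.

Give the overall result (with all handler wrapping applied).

Step-by-step:
choose[5, 4, 3] @ H3
  branch[0] choose=5:
    emit(5) @ H0 ⇒ out+=5
    H0 returns [5, 0]
    H1 returns [5, 0]
    H2 returns ([5, 0], ())
    H3 returns [([5, 0], ())]
  branch[1] choose=4:
    emit(4) @ H0 ⇒ out+=4
    H0 returns [4, 0]
    H1 returns [4, 0]
    H2 returns ([4, 0], ())
    H3 returns [([4, 0], ())]
  branch[2] choose=3:
    emit(3) @ H0 ⇒ out+=3
    H0 returns [3, 0]
    H1 returns [3, 0]
    H2 returns ([3, 0], ())
    H3 returns [([3, 0], ())]
= [([5, 0], ()), ([4, 0], ()), ([3, 0], ())]

Answer: [([5, 0], ()), ([4, 0], ()), ([3, 0], ())]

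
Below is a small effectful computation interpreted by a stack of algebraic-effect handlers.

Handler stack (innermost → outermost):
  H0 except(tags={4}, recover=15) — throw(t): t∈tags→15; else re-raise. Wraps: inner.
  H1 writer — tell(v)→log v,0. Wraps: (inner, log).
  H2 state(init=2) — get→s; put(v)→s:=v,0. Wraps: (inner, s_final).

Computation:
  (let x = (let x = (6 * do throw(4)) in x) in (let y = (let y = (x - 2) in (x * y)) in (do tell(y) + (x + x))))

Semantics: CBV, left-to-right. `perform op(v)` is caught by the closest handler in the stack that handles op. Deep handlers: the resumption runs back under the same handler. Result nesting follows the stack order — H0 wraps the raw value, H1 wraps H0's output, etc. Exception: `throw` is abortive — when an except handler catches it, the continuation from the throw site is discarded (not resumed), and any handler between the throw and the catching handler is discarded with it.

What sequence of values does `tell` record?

Step-by-step:
throw(4) @ H0 caught ⇒ 15
H1 returns (15, ())
H2 returns ((15, ()), 2)
= ((15, ()), 2)

Answer: ()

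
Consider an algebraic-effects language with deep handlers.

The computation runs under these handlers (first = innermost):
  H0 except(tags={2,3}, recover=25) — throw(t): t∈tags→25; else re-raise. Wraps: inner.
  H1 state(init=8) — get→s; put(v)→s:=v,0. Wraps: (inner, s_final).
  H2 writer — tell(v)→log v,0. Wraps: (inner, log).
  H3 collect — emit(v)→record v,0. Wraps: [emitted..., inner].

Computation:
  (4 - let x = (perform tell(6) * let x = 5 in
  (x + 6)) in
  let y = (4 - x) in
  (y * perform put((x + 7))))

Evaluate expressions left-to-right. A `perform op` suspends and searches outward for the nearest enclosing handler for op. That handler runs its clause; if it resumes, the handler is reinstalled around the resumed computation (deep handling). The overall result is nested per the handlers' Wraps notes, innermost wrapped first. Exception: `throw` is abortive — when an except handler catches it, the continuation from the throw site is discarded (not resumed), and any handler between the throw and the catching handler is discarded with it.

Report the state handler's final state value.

Answer: 7

Working:
tell(6) @ H2 ⇒ log+=6
put(7) @ H1 ⇒ s:=7
H0 returns 4
H1 returns (4, 7)
H2 returns ((4, 7), (6))
H3 returns [((4, 7), (6))]
= [((4, 7), (6))]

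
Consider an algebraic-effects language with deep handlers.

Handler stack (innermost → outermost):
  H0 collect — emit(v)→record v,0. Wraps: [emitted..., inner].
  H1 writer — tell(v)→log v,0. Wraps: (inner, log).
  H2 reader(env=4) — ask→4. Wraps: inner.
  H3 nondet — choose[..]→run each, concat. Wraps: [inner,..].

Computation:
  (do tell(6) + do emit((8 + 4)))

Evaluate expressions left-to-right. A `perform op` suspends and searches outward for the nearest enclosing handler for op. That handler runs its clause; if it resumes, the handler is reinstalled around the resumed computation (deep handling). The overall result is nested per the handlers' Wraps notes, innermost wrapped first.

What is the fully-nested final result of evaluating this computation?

Answer: [([12, 0], (6))]

Step-by-step:
tell(6) @ H1 ⇒ log+=6
emit(12) @ H0 ⇒ out+=12
H0 returns [12, 0]
H1 returns ([12, 0], (6))
H2 returns ([12, 0], (6))
H3 returns [([12, 0], (6))]
= [([12, 0], (6))]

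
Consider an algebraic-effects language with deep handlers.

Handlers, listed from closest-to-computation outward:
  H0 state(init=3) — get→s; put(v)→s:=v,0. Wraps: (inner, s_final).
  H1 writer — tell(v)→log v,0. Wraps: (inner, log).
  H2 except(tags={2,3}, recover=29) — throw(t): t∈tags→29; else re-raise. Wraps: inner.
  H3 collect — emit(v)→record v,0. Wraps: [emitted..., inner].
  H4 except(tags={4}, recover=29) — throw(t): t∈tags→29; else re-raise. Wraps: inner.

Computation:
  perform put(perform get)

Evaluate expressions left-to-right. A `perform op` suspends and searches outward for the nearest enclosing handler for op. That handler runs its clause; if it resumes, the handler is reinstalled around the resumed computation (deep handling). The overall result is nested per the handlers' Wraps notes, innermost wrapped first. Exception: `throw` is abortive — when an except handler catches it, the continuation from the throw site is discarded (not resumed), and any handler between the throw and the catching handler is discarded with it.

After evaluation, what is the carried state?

Evaluation trace:
get @ H0 ⇒ 3
put(3) @ H0 ⇒ s:=3
H0 returns (0, 3)
H1 returns ((0, 3), ())
H2 returns ((0, 3), ())
H3 returns [((0, 3), ())]
H4 returns [((0, 3), ())]
= [((0, 3), ())]

Answer: 3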